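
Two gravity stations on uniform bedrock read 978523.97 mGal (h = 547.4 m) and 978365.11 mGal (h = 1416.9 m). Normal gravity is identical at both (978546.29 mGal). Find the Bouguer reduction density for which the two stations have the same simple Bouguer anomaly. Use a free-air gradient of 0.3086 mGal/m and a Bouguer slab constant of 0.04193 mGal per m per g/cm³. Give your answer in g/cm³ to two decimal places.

Δg_obs = 978365.11 − 978523.97 = -158.86 mGal over Δh = 1416.9 − 547.4 = 869.5 m
Equal Bouguer anomalies ⇒ Δg_obs + (0.3086 − 0.04193ρ)·Δh = 0
0.3086 − 0.04193ρ = −Δg_obs/Δh = 0.18270
ρ = (0.3086 − 0.18270) / 0.04193 = 3.00 g/cm³

3.00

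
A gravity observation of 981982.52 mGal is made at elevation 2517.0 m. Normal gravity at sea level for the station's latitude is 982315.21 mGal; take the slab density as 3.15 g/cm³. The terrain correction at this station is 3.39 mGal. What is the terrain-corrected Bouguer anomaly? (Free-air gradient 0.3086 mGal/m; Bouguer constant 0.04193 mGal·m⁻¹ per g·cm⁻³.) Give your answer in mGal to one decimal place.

Free-air correction = 0.3086 × 2517.0 = 776.75 mGal
Free-air anomaly = 981982.52 − 982315.21 + (776.75) = 444.06 mGal
Bouguer slab correction = 0.04193 × 3.15 × 2517.0 = 332.44 mGal
Simple Bouguer anomaly = 444.06 − (332.44) = 111.62 mGal
Complete Bouguer anomaly = 111.62 + 3.39 = 115.01 mGal

115.0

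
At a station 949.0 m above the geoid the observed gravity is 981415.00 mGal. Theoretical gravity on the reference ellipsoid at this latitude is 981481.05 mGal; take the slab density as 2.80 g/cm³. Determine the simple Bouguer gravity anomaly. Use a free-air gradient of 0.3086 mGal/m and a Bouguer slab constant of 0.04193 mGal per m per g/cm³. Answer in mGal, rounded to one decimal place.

Free-air correction = 0.3086 × 949.0 = 292.86 mGal
Free-air anomaly = 981415.00 − 981481.05 + (292.86) = 226.81 mGal
Bouguer slab correction = 0.04193 × 2.80 × 949.0 = 111.42 mGal
Simple Bouguer anomaly = 226.81 − (111.42) = 115.39 mGal

115.4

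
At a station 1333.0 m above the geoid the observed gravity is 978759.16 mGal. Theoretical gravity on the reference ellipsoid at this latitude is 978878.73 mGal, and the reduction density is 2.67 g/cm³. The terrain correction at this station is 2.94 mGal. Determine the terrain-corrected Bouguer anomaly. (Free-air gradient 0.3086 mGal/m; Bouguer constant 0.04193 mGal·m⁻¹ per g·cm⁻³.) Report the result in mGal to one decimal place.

Free-air correction = 0.3086 × 1333.0 = 411.36 mGal
Free-air anomaly = 978759.16 − 978878.73 + (411.36) = 291.79 mGal
Bouguer slab correction = 0.04193 × 2.67 × 1333.0 = 149.23 mGal
Simple Bouguer anomaly = 291.79 − (149.23) = 142.56 mGal
Complete Bouguer anomaly = 142.56 + 2.94 = 145.50 mGal

145.5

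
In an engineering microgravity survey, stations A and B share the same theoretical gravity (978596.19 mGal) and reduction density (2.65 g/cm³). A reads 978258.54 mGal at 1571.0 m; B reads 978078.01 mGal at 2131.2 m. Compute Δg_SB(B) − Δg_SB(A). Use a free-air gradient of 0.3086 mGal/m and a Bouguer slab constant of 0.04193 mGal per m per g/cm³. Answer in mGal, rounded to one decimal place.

Δg_SB(A) = 978258.54 − 978596.19 + 0.3086×1571.0 − 0.04193×2.65×1571.0 = -27.40 mGal
Δg_SB(B) = 978078.01 − 978596.19 + 0.3086×2131.2 − 0.04193×2.65×2131.2 = -97.30 mGal
Difference = -97.30 − (-27.40) = -69.90 mGal

-69.9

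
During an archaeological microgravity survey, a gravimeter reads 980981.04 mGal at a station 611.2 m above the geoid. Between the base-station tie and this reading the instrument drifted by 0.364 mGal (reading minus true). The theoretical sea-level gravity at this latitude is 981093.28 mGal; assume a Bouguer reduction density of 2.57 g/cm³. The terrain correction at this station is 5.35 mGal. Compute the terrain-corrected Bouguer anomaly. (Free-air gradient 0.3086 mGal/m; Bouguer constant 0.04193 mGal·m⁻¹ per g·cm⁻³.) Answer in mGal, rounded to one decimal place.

Drift-corrected reading = 980981.04 − (0.364) = 980980.676 mGal
Free-air correction = 0.3086 × 611.2 = 188.62 mGal
Free-air anomaly = 980980.676 − 981093.28 + (188.62) = 76.016 mGal
Bouguer slab correction = 0.04193 × 2.57 × 611.2 = 65.86 mGal
Simple Bouguer anomaly = 76.016 − (65.86) = 10.156 mGal
Complete Bouguer anomaly = 10.156 + 5.35 = 15.506 mGal

15.5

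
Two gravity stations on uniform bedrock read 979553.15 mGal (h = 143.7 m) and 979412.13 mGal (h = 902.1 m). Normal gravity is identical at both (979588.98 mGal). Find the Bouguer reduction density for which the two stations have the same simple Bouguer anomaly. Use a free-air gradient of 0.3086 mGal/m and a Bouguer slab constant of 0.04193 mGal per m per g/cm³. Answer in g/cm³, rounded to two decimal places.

2.93

Δg_obs = 979412.13 − 979553.15 = -141.02 mGal over Δh = 902.1 − 143.7 = 758.4 m
Equal Bouguer anomalies ⇒ Δg_obs + (0.3086 − 0.04193ρ)·Δh = 0
0.3086 − 0.04193ρ = −Δg_obs/Δh = 0.18594
ρ = (0.3086 − 0.18594) / 0.04193 = 2.93 g/cm³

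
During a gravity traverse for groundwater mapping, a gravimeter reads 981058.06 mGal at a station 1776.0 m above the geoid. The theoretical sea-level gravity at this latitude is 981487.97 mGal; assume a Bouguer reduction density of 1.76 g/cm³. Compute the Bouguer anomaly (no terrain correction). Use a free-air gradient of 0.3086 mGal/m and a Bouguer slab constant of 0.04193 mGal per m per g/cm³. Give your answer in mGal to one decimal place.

Free-air correction = 0.3086 × 1776.0 = 548.07 mGal
Free-air anomaly = 981058.06 − 981487.97 + (548.07) = 118.16 mGal
Bouguer slab correction = 0.04193 × 1.76 × 1776.0 = 131.06 mGal
Simple Bouguer anomaly = 118.16 − (131.06) = -12.90 mGal

-12.9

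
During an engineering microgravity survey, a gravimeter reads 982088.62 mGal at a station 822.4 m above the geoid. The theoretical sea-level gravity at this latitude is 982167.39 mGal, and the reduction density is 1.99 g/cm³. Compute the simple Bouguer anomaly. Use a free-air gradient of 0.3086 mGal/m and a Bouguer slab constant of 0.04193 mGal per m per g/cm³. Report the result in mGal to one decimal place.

Free-air correction = 0.3086 × 822.4 = 253.79 mGal
Free-air anomaly = 982088.62 − 982167.39 + (253.79) = 175.02 mGal
Bouguer slab correction = 0.04193 × 1.99 × 822.4 = 68.62 mGal
Simple Bouguer anomaly = 175.02 − (68.62) = 106.40 mGal

106.4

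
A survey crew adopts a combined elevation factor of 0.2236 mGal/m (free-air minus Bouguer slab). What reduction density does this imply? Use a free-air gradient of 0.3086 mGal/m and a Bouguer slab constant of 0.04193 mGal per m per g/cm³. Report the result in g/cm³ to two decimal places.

2.03

0.2236 = 0.3086 − 0.04193 × ρ
ρ = (0.3086 − 0.2236) / 0.04193 = 2.03 g/cm³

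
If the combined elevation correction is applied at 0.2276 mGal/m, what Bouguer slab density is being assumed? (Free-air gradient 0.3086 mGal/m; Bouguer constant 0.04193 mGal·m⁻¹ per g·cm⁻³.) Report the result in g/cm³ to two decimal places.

0.2276 = 0.3086 − 0.04193 × ρ
ρ = (0.3086 − 0.2276) / 0.04193 = 1.93 g/cm³

1.93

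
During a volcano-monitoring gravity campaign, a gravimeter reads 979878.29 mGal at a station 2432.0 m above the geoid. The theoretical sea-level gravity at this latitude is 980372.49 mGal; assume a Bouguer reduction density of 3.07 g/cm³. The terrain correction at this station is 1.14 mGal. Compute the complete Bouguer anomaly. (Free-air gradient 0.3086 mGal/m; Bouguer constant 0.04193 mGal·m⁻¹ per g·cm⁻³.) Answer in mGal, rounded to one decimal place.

Free-air correction = 0.3086 × 2432.0 = 750.52 mGal
Free-air anomaly = 979878.29 − 980372.49 + (750.52) = 256.32 mGal
Bouguer slab correction = 0.04193 × 3.07 × 2432.0 = 313.06 mGal
Simple Bouguer anomaly = 256.32 − (313.06) = -56.74 mGal
Complete Bouguer anomaly = -56.74 + 1.14 = -55.60 mGal

-55.6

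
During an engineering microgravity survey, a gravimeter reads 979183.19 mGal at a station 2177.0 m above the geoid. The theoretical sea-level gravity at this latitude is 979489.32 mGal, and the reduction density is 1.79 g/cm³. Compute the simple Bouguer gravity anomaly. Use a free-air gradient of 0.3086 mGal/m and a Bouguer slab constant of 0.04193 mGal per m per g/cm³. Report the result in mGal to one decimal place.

202.3

Free-air correction = 0.3086 × 2177.0 = 671.82 mGal
Free-air anomaly = 979183.19 − 979489.32 + (671.82) = 365.69 mGal
Bouguer slab correction = 0.04193 × 1.79 × 2177.0 = 163.39 mGal
Simple Bouguer anomaly = 365.69 − (163.39) = 202.30 mGal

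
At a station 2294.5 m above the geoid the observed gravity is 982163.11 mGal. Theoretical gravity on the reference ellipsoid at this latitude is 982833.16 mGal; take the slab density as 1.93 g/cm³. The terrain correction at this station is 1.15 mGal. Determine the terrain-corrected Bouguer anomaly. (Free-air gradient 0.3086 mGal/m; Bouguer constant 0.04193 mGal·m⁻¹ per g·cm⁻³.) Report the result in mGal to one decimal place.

-146.5

Free-air correction = 0.3086 × 2294.5 = 708.08 mGal
Free-air anomaly = 982163.11 − 982833.16 + (708.08) = 38.03 mGal
Bouguer slab correction = 0.04193 × 1.93 × 2294.5 = 185.68 mGal
Simple Bouguer anomaly = 38.03 − (185.68) = -147.65 mGal
Complete Bouguer anomaly = -147.65 + 1.15 = -146.50 mGal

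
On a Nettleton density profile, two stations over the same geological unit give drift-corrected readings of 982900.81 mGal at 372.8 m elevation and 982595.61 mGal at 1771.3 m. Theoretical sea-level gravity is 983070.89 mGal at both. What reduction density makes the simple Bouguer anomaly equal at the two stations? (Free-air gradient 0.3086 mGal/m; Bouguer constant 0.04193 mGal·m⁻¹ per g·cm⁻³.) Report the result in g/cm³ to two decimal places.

2.16

Δg_obs = 982595.61 − 982900.81 = -305.20 mGal over Δh = 1771.3 − 372.8 = 1398.5 m
Equal Bouguer anomalies ⇒ Δg_obs + (0.3086 − 0.04193ρ)·Δh = 0
0.3086 − 0.04193ρ = −Δg_obs/Δh = 0.21823
ρ = (0.3086 − 0.21823) / 0.04193 = 2.16 g/cm³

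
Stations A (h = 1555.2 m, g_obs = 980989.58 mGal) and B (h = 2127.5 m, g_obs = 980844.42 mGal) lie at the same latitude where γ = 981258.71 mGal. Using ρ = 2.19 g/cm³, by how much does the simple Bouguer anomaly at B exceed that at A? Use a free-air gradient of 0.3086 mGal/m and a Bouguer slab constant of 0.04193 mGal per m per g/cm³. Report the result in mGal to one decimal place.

-21.1

Δg_SB(A) = 980989.58 − 981258.71 + 0.3086×1555.2 − 0.04193×2.19×1555.2 = 68.00 mGal
Δg_SB(B) = 980844.42 − 981258.71 + 0.3086×2127.5 − 0.04193×2.19×2127.5 = 46.90 mGal
Difference = 46.90 − (68.00) = -21.10 mGal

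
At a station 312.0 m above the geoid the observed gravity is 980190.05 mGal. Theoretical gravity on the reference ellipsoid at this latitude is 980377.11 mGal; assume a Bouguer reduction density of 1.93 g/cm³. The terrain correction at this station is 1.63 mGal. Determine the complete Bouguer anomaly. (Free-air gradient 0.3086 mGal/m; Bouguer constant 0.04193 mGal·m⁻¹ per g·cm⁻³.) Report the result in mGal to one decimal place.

Free-air correction = 0.3086 × 312.0 = 96.28 mGal
Free-air anomaly = 980190.05 − 980377.11 + (96.28) = -90.78 mGal
Bouguer slab correction = 0.04193 × 1.93 × 312.0 = 25.25 mGal
Simple Bouguer anomaly = -90.78 − (25.25) = -116.03 mGal
Complete Bouguer anomaly = -116.03 + 1.63 = -114.40 mGal

-114.4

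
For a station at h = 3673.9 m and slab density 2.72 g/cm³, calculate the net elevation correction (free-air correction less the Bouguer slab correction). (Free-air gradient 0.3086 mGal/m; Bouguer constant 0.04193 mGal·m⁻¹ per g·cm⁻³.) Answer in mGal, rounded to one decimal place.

Combined gradient = 0.3086 − 0.04193 × 2.72 = 0.1945504 mGal/m
Combined elevation correction = 0.1945504 × 3673.9 = 714.8 mGal

714.8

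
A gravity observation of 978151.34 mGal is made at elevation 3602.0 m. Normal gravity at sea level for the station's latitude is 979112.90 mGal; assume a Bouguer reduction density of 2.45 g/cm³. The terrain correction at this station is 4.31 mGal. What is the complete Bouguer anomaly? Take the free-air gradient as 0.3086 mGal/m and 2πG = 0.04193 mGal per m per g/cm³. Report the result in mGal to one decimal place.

Free-air correction = 0.3086 × 3602.0 = 1111.58 mGal
Free-air anomaly = 978151.34 − 979112.90 + (1111.58) = 150.02 mGal
Bouguer slab correction = 0.04193 × 2.45 × 3602.0 = 370.03 mGal
Simple Bouguer anomaly = 150.02 − (370.03) = -220.01 mGal
Complete Bouguer anomaly = -220.01 + 4.31 = -215.70 mGal

-215.7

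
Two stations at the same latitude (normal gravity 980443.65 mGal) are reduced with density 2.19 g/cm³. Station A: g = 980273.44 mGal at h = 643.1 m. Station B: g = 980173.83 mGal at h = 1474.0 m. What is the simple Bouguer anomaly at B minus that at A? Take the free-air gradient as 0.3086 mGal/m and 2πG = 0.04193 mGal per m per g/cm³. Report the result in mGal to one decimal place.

80.5

Δg_SB(A) = 980273.44 − 980443.65 + 0.3086×643.1 − 0.04193×2.19×643.1 = -30.80 mGal
Δg_SB(B) = 980173.83 − 980443.65 + 0.3086×1474.0 − 0.04193×2.19×1474.0 = 49.70 mGal
Difference = 49.70 − (-30.80) = 80.50 mGal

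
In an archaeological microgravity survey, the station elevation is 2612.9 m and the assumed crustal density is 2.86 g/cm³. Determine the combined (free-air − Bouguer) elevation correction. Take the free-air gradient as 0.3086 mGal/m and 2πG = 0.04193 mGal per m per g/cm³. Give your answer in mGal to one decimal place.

493.0

Combined gradient = 0.3086 − 0.04193 × 2.86 = 0.1886802 mGal/m
Combined elevation correction = 0.1886802 × 2612.9 = 493.0 mGal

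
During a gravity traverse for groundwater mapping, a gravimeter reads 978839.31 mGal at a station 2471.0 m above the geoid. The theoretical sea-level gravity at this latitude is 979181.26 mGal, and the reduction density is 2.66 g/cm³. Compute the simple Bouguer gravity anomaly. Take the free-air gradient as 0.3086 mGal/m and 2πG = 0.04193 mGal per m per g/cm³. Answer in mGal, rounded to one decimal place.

145.0

Free-air correction = 0.3086 × 2471.0 = 762.55 mGal
Free-air anomaly = 978839.31 − 979181.26 + (762.55) = 420.60 mGal
Bouguer slab correction = 0.04193 × 2.66 × 2471.0 = 275.60 mGal
Simple Bouguer anomaly = 420.60 − (275.60) = 145.00 mGal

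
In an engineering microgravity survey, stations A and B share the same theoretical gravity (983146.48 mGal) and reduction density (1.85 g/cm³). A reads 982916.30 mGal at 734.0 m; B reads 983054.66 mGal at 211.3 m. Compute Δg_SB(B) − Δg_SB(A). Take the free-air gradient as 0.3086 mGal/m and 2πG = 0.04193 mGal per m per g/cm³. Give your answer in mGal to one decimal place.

Δg_SB(A) = 982916.30 − 983146.48 + 0.3086×734.0 − 0.04193×1.85×734.0 = -60.60 mGal
Δg_SB(B) = 983054.66 − 983146.48 + 0.3086×211.3 − 0.04193×1.85×211.3 = -43.00 mGal
Difference = -43.00 − (-60.60) = 17.60 mGal

17.6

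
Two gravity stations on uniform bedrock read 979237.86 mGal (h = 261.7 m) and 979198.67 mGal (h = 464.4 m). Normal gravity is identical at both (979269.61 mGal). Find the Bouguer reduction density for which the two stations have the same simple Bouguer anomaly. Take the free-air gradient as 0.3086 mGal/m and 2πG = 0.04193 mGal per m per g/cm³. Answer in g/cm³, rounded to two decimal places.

Δg_obs = 979198.67 − 979237.86 = -39.19 mGal over Δh = 464.4 − 261.7 = 202.7 m
Equal Bouguer anomalies ⇒ Δg_obs + (0.3086 − 0.04193ρ)·Δh = 0
0.3086 − 0.04193ρ = −Δg_obs/Δh = 0.19334
ρ = (0.3086 − 0.19334) / 0.04193 = 2.75 g/cm³

2.75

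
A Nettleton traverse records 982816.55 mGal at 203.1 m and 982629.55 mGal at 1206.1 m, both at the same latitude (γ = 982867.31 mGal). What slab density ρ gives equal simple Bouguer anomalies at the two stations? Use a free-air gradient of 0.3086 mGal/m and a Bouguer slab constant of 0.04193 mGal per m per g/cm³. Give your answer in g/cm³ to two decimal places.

2.91

Δg_obs = 982629.55 − 982816.55 = -187.00 mGal over Δh = 1206.1 − 203.1 = 1003.0 m
Equal Bouguer anomalies ⇒ Δg_obs + (0.3086 − 0.04193ρ)·Δh = 0
0.3086 − 0.04193ρ = −Δg_obs/Δh = 0.18644
ρ = (0.3086 − 0.18644) / 0.04193 = 2.91 g/cm³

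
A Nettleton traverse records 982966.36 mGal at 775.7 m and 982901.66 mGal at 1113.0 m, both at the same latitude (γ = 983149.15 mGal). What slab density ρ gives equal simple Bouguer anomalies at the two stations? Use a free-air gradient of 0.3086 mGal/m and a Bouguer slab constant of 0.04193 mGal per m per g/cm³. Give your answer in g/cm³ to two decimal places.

Δg_obs = 982901.66 − 982966.36 = -64.70 mGal over Δh = 1113.0 − 775.7 = 337.3 m
Equal Bouguer anomalies ⇒ Δg_obs + (0.3086 − 0.04193ρ)·Δh = 0
0.3086 − 0.04193ρ = −Δg_obs/Δh = 0.19182
ρ = (0.3086 − 0.19182) / 0.04193 = 2.79 g/cm³

2.79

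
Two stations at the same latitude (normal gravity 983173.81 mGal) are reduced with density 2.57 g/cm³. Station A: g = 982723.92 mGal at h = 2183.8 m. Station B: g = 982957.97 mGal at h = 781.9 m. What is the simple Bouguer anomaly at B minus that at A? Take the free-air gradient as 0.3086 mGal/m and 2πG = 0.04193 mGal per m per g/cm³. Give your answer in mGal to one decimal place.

-47.5

Δg_SB(A) = 982723.92 − 983173.81 + 0.3086×2183.8 − 0.04193×2.57×2183.8 = -11.30 mGal
Δg_SB(B) = 982957.97 − 983173.81 + 0.3086×781.9 − 0.04193×2.57×781.9 = -58.80 mGal
Difference = -58.80 − (-11.30) = -47.50 mGal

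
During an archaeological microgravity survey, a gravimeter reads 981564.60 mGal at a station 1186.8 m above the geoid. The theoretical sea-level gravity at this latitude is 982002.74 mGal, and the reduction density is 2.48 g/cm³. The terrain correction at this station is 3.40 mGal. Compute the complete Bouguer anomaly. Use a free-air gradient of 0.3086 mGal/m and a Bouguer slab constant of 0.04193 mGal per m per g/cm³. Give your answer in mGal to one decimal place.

Free-air correction = 0.3086 × 1186.8 = 366.25 mGal
Free-air anomaly = 981564.60 − 982002.74 + (366.25) = -71.89 mGal
Bouguer slab correction = 0.04193 × 2.48 × 1186.8 = 123.41 mGal
Simple Bouguer anomaly = -71.89 − (123.41) = -195.30 mGal
Complete Bouguer anomaly = -195.30 + 3.40 = -191.90 mGal

-191.9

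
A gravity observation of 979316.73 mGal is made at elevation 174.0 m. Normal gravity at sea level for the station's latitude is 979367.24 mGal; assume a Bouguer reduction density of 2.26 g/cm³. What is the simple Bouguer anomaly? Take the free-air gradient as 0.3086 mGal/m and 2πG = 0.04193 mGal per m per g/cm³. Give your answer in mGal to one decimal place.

-13.3

Free-air correction = 0.3086 × 174.0 = 53.70 mGal
Free-air anomaly = 979316.73 − 979367.24 + (53.70) = 3.19 mGal
Bouguer slab correction = 0.04193 × 2.26 × 174.0 = 16.49 mGal
Simple Bouguer anomaly = 3.19 − (16.49) = -13.30 mGal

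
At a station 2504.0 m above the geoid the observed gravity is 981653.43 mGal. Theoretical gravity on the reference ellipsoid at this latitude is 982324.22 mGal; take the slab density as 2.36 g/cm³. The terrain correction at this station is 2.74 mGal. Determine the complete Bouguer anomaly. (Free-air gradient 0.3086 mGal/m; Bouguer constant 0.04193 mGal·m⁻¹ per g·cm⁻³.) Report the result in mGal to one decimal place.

-143.1

Free-air correction = 0.3086 × 2504.0 = 772.73 mGal
Free-air anomaly = 981653.43 − 982324.22 + (772.73) = 101.94 mGal
Bouguer slab correction = 0.04193 × 2.36 × 2504.0 = 247.78 mGal
Simple Bouguer anomaly = 101.94 − (247.78) = -145.84 mGal
Complete Bouguer anomaly = -145.84 + 2.74 = -143.10 mGal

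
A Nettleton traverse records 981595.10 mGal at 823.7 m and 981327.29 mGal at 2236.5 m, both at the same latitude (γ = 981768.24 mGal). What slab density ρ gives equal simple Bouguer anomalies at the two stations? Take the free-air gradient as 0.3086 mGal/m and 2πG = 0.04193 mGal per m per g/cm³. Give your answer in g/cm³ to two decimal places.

Δg_obs = 981327.29 − 981595.10 = -267.81 mGal over Δh = 2236.5 − 823.7 = 1412.8 m
Equal Bouguer anomalies ⇒ Δg_obs + (0.3086 − 0.04193ρ)·Δh = 0
0.3086 − 0.04193ρ = −Δg_obs/Δh = 0.18956
ρ = (0.3086 − 0.18956) / 0.04193 = 2.84 g/cm³

2.84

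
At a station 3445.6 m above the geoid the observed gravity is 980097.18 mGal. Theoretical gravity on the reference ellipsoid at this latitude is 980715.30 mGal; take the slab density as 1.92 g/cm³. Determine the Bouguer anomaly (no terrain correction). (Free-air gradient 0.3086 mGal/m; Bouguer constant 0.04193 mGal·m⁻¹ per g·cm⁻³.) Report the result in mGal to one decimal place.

Free-air correction = 0.3086 × 3445.6 = 1063.31 mGal
Free-air anomaly = 980097.18 − 980715.30 + (1063.31) = 445.19 mGal
Bouguer slab correction = 0.04193 × 1.92 × 3445.6 = 277.39 mGal
Simple Bouguer anomaly = 445.19 − (277.39) = 167.80 mGal

167.8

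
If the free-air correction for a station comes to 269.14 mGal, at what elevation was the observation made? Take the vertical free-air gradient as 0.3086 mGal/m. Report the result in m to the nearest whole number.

h = 269.14 / 0.3086 = 872.13 m

872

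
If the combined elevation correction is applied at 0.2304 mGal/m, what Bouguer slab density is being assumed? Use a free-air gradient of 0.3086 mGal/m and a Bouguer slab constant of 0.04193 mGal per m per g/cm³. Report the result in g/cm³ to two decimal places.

1.87

0.2304 = 0.3086 − 0.04193 × ρ
ρ = (0.3086 − 0.2304) / 0.04193 = 1.87 g/cm³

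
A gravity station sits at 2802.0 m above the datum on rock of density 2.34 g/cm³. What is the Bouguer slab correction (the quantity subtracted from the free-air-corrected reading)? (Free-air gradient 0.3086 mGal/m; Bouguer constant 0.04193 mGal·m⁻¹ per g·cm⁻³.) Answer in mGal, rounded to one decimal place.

Bouguer slab correction = 0.04193 × 2.34 × 2802.0 = 274.9 mGal

274.9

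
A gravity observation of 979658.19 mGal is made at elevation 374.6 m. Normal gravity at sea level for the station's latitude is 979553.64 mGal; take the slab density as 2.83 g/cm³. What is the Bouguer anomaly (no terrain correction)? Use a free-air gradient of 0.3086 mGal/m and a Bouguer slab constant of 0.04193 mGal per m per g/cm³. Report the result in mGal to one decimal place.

175.7

Free-air correction = 0.3086 × 374.6 = 115.60 mGal
Free-air anomaly = 979658.19 − 979553.64 + (115.60) = 220.15 mGal
Bouguer slab correction = 0.04193 × 2.83 × 374.6 = 44.45 mGal
Simple Bouguer anomaly = 220.15 − (44.45) = 175.70 mGal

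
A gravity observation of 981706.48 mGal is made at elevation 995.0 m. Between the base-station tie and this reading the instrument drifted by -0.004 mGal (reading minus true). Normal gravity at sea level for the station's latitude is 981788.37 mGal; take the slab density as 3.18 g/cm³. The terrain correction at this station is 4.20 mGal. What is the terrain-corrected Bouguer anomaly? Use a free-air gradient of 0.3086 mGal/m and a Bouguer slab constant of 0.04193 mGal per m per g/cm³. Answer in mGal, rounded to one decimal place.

96.7

Drift-corrected reading = 981706.48 − (-0.004) = 981706.484 mGal
Free-air correction = 0.3086 × 995.0 = 307.06 mGal
Free-air anomaly = 981706.484 − 981788.37 + (307.06) = 225.174 mGal
Bouguer slab correction = 0.04193 × 3.18 × 995.0 = 132.67 mGal
Simple Bouguer anomaly = 225.174 − (132.67) = 92.504 mGal
Complete Bouguer anomaly = 92.504 + 4.20 = 96.704 mGal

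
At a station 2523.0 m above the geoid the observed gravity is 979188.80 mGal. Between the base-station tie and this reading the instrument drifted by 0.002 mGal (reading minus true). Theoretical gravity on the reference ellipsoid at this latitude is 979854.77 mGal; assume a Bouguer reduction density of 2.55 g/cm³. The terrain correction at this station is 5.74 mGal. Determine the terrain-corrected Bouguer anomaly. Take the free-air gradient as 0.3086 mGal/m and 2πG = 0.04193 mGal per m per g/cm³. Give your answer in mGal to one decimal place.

-151.4

Drift-corrected reading = 979188.80 − (0.002) = 979188.798 mGal
Free-air correction = 0.3086 × 2523.0 = 778.60 mGal
Free-air anomaly = 979188.798 − 979854.77 + (778.60) = 112.628 mGal
Bouguer slab correction = 0.04193 × 2.55 × 2523.0 = 269.76 mGal
Simple Bouguer anomaly = 112.628 − (269.76) = -157.132 mGal
Complete Bouguer anomaly = -157.132 + 5.74 = -151.392 mGal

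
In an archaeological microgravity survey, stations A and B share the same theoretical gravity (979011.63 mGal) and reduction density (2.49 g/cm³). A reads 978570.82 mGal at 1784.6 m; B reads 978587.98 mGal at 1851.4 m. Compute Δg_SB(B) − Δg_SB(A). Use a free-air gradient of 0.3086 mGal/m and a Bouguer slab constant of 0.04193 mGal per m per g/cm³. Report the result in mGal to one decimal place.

30.8

Δg_SB(A) = 978570.82 − 979011.63 + 0.3086×1784.6 − 0.04193×2.49×1784.6 = -76.40 mGal
Δg_SB(B) = 978587.98 − 979011.63 + 0.3086×1851.4 − 0.04193×2.49×1851.4 = -45.60 mGal
Difference = -45.60 − (-76.40) = 30.80 mGal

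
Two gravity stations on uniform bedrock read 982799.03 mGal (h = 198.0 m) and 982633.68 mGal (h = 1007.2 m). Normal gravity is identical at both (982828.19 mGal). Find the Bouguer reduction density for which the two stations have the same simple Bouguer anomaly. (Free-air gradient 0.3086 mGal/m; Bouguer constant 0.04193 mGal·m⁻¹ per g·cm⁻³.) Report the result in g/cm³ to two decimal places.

Δg_obs = 982633.68 − 982799.03 = -165.35 mGal over Δh = 1007.2 − 198.0 = 809.2 m
Equal Bouguer anomalies ⇒ Δg_obs + (0.3086 − 0.04193ρ)·Δh = 0
0.3086 − 0.04193ρ = −Δg_obs/Δh = 0.20434
ρ = (0.3086 − 0.20434) / 0.04193 = 2.49 g/cm³

2.49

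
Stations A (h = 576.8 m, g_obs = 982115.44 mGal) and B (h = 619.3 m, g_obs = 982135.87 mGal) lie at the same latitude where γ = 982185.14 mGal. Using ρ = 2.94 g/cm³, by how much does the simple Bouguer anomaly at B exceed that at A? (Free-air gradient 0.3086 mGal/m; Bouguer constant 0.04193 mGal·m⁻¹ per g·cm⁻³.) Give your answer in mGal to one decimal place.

Δg_SB(A) = 982115.44 − 982185.14 + 0.3086×576.8 − 0.04193×2.94×576.8 = 37.20 mGal
Δg_SB(B) = 982135.87 − 982185.14 + 0.3086×619.3 − 0.04193×2.94×619.3 = 65.50 mGal
Difference = 65.50 − (37.20) = 28.30 mGal

28.3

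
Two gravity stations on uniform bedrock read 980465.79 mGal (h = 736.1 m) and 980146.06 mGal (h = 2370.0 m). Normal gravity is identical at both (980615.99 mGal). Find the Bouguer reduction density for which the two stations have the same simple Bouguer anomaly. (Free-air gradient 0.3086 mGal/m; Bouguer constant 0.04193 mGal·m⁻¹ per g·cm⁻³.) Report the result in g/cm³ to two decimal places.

2.69

Δg_obs = 980146.06 − 980465.79 = -319.73 mGal over Δh = 2370.0 − 736.1 = 1633.9 m
Equal Bouguer anomalies ⇒ Δg_obs + (0.3086 − 0.04193ρ)·Δh = 0
0.3086 − 0.04193ρ = −Δg_obs/Δh = 0.19569
ρ = (0.3086 − 0.19569) / 0.04193 = 2.69 g/cm³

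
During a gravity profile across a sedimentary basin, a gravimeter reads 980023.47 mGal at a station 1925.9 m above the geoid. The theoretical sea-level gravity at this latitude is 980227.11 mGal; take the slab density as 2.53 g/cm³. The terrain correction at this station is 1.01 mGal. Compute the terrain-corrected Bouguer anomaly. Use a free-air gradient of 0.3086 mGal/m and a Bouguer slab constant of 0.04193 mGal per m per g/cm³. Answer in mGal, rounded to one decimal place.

Free-air correction = 0.3086 × 1925.9 = 594.33 mGal
Free-air anomaly = 980023.47 − 980227.11 + (594.33) = 390.69 mGal
Bouguer slab correction = 0.04193 × 2.53 × 1925.9 = 204.31 mGal
Simple Bouguer anomaly = 390.69 − (204.31) = 186.38 mGal
Complete Bouguer anomaly = 186.38 + 1.01 = 187.39 mGal

187.4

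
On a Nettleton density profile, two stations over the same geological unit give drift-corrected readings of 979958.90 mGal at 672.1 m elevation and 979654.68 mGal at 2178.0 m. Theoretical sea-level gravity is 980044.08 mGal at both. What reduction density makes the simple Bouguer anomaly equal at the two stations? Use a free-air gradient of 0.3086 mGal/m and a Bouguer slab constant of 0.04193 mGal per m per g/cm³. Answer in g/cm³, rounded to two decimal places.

2.54

Δg_obs = 979654.68 − 979958.90 = -304.22 mGal over Δh = 2178.0 − 672.1 = 1505.9 m
Equal Bouguer anomalies ⇒ Δg_obs + (0.3086 − 0.04193ρ)·Δh = 0
0.3086 − 0.04193ρ = −Δg_obs/Δh = 0.20202
ρ = (0.3086 − 0.20202) / 0.04193 = 2.54 g/cm³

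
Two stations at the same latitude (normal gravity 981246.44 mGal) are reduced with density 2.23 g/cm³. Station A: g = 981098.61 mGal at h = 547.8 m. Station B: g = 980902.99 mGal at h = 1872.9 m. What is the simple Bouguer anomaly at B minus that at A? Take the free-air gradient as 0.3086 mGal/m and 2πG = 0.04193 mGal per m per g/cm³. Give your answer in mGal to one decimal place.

89.4

Δg_SB(A) = 981098.61 − 981246.44 + 0.3086×547.8 − 0.04193×2.23×547.8 = -30.00 mGal
Δg_SB(B) = 980902.99 − 981246.44 + 0.3086×1872.9 − 0.04193×2.23×1872.9 = 59.40 mGal
Difference = 59.40 − (-30.00) = 89.40 mGal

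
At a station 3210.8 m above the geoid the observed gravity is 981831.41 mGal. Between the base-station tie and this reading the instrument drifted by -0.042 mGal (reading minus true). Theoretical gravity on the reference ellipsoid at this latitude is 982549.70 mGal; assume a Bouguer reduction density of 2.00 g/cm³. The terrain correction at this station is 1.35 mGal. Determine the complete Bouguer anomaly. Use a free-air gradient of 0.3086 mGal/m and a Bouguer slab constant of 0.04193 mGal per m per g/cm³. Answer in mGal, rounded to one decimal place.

4.7

Drift-corrected reading = 981831.41 − (-0.042) = 981831.452 mGal
Free-air correction = 0.3086 × 3210.8 = 990.85 mGal
Free-air anomaly = 981831.452 − 982549.70 + (990.85) = 272.602 mGal
Bouguer slab correction = 0.04193 × 2.00 × 3210.8 = 269.26 mGal
Simple Bouguer anomaly = 272.602 − (269.26) = 3.342 mGal
Complete Bouguer anomaly = 3.342 + 1.35 = 4.692 mGal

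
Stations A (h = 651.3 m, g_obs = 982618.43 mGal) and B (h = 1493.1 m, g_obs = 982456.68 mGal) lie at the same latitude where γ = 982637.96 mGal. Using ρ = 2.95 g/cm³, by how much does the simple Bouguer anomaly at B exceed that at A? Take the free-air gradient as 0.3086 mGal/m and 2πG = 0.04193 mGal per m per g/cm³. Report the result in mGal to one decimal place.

-6.1

Δg_SB(A) = 982618.43 − 982637.96 + 0.3086×651.3 − 0.04193×2.95×651.3 = 100.90 mGal
Δg_SB(B) = 982456.68 − 982637.96 + 0.3086×1493.1 − 0.04193×2.95×1493.1 = 94.80 mGal
Difference = 94.80 − (100.90) = -6.10 mGal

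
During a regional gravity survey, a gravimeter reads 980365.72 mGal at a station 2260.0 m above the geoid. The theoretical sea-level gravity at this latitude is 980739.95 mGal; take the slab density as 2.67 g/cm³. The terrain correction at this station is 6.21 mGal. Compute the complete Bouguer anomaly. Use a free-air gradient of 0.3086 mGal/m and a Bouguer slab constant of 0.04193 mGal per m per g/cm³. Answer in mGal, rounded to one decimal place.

76.4

Free-air correction = 0.3086 × 2260.0 = 697.44 mGal
Free-air anomaly = 980365.72 − 980739.95 + (697.44) = 323.21 mGal
Bouguer slab correction = 0.04193 × 2.67 × 2260.0 = 253.01 mGal
Simple Bouguer anomaly = 323.21 − (253.01) = 70.20 mGal
Complete Bouguer anomaly = 70.20 + 6.21 = 76.41 mGal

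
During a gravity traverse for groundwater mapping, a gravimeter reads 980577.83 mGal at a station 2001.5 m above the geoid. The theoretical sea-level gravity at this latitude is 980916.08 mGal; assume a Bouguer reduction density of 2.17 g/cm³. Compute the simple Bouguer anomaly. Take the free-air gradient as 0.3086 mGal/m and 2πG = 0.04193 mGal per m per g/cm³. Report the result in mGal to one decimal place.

Free-air correction = 0.3086 × 2001.5 = 617.66 mGal
Free-air anomaly = 980577.83 − 980916.08 + (617.66) = 279.41 mGal
Bouguer slab correction = 0.04193 × 2.17 × 2001.5 = 182.11 mGal
Simple Bouguer anomaly = 279.41 − (182.11) = 97.30 mGal

97.3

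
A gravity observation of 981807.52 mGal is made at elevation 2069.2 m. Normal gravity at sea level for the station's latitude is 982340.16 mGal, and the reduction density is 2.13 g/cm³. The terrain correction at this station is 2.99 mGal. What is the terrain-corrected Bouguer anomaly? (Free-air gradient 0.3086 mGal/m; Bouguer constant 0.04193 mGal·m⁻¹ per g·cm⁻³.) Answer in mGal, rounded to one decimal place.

Free-air correction = 0.3086 × 2069.2 = 638.56 mGal
Free-air anomaly = 981807.52 − 982340.16 + (638.56) = 105.92 mGal
Bouguer slab correction = 0.04193 × 2.13 × 2069.2 = 184.80 mGal
Simple Bouguer anomaly = 105.92 − (184.80) = -78.88 mGal
Complete Bouguer anomaly = -78.88 + 2.99 = -75.89 mGal

-75.9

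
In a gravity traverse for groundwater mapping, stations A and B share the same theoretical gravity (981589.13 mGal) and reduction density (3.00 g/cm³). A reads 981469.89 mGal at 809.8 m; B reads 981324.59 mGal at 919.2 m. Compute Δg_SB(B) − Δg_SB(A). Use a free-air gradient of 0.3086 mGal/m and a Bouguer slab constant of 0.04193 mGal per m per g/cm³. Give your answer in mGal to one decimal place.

-125.3

Δg_SB(A) = 981469.89 − 981589.13 + 0.3086×809.8 − 0.04193×3.00×809.8 = 28.80 mGal
Δg_SB(B) = 981324.59 − 981589.13 + 0.3086×919.2 − 0.04193×3.00×919.2 = -96.50 mGal
Difference = -96.50 − (28.80) = -125.30 mGal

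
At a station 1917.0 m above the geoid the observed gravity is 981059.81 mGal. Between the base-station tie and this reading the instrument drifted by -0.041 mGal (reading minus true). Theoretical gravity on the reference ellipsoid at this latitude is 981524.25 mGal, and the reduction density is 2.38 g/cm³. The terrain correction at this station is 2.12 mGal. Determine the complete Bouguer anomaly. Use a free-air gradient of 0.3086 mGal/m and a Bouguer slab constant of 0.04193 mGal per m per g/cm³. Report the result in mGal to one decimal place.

Drift-corrected reading = 981059.81 − (-0.041) = 981059.851 mGal
Free-air correction = 0.3086 × 1917.0 = 591.59 mGal
Free-air anomaly = 981059.851 − 981524.25 + (591.59) = 127.191 mGal
Bouguer slab correction = 0.04193 × 2.38 × 1917.0 = 191.30 mGal
Simple Bouguer anomaly = 127.191 − (191.30) = -64.109 mGal
Complete Bouguer anomaly = -64.109 + 2.12 = -61.989 mGal

-62.0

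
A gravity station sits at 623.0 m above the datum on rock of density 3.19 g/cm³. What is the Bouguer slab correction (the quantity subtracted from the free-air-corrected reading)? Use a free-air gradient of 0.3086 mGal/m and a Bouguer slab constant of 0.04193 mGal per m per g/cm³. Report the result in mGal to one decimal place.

83.3

Bouguer slab correction = 0.04193 × 3.19 × 623.0 = 83.3 mGal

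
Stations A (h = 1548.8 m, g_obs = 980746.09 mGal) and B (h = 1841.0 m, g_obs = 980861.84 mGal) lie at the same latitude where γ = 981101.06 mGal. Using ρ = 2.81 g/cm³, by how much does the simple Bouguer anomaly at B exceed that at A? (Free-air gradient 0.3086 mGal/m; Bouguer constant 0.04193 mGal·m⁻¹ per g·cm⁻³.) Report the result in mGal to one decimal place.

Δg_SB(A) = 980746.09 − 981101.06 + 0.3086×1548.8 − 0.04193×2.81×1548.8 = -59.50 mGal
Δg_SB(B) = 980861.84 − 981101.06 + 0.3086×1841.0 − 0.04193×2.81×1841.0 = 112.00 mGal
Difference = 112.00 − (-59.50) = 171.50 mGal

171.5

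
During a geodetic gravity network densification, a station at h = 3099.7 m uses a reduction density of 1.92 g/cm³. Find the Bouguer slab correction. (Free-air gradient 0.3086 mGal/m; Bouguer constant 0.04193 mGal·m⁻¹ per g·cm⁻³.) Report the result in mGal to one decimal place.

Bouguer slab correction = 0.04193 × 1.92 × 3099.7 = 249.5 mGal

249.5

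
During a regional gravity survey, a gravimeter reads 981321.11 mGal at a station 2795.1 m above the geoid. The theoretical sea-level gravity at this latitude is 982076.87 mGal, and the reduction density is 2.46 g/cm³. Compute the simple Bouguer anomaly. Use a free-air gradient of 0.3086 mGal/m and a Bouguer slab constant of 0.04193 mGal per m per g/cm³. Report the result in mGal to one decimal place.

-181.5

Free-air correction = 0.3086 × 2795.1 = 862.57 mGal
Free-air anomaly = 981321.11 − 982076.87 + (862.57) = 106.81 mGal
Bouguer slab correction = 0.04193 × 2.46 × 2795.1 = 288.31 mGal
Simple Bouguer anomaly = 106.81 − (288.31) = -181.50 mGal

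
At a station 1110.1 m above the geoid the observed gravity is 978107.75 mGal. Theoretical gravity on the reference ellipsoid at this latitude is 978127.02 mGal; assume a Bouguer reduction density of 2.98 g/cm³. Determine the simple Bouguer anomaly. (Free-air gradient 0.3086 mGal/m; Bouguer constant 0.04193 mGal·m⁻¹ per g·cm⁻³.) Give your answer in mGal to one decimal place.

184.6

Free-air correction = 0.3086 × 1110.1 = 342.58 mGal
Free-air anomaly = 978107.75 − 978127.02 + (342.58) = 323.31 mGal
Bouguer slab correction = 0.04193 × 2.98 × 1110.1 = 138.71 mGal
Simple Bouguer anomaly = 323.31 − (138.71) = 184.60 mGal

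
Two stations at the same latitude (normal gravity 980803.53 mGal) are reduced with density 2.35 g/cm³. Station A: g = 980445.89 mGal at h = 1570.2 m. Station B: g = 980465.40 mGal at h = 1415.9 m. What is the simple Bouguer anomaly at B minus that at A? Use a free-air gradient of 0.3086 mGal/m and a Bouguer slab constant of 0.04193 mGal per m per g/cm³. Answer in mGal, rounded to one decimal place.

Δg_SB(A) = 980445.89 − 980803.53 + 0.3086×1570.2 − 0.04193×2.35×1570.2 = -27.80 mGal
Δg_SB(B) = 980465.40 − 980803.53 + 0.3086×1415.9 − 0.04193×2.35×1415.9 = -40.70 mGal
Difference = -40.70 − (-27.80) = -12.90 mGal

-12.9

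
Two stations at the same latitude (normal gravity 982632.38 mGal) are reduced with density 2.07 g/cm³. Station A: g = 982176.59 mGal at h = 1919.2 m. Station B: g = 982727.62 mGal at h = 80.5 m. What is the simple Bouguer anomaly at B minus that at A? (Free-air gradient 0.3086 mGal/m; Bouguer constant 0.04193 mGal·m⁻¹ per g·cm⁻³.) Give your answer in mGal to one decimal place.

143.2

Δg_SB(A) = 982176.59 − 982632.38 + 0.3086×1919.2 − 0.04193×2.07×1919.2 = -30.10 mGal
Δg_SB(B) = 982727.62 − 982632.38 + 0.3086×80.5 − 0.04193×2.07×80.5 = 113.10 mGal
Difference = 113.10 − (-30.10) = 143.20 mGal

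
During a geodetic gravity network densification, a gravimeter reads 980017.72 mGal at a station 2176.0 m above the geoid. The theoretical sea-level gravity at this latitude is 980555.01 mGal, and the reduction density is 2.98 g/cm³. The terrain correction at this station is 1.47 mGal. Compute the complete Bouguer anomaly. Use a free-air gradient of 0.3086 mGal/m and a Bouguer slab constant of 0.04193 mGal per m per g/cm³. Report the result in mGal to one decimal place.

-136.2

Free-air correction = 0.3086 × 2176.0 = 671.51 mGal
Free-air anomaly = 980017.72 − 980555.01 + (671.51) = 134.22 mGal
Bouguer slab correction = 0.04193 × 2.98 × 2176.0 = 271.89 mGal
Simple Bouguer anomaly = 134.22 − (271.89) = -137.67 mGal
Complete Bouguer anomaly = -137.67 + 1.47 = -136.20 mGal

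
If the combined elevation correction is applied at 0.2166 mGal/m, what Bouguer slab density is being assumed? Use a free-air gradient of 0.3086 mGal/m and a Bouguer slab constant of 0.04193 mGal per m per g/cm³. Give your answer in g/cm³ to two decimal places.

2.19

0.2166 = 0.3086 − 0.04193 × ρ
ρ = (0.3086 − 0.2166) / 0.04193 = 2.19 g/cm³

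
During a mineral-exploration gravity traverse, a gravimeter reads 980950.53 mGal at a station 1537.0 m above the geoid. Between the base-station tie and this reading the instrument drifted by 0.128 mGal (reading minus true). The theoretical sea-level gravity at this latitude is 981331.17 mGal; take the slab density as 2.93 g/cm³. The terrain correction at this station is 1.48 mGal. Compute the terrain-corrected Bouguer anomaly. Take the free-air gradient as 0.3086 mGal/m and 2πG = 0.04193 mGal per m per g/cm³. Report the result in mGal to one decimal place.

Drift-corrected reading = 980950.53 − (0.128) = 980950.402 mGal
Free-air correction = 0.3086 × 1537.0 = 474.32 mGal
Free-air anomaly = 980950.402 − 981331.17 + (474.32) = 93.552 mGal
Bouguer slab correction = 0.04193 × 2.93 × 1537.0 = 188.83 mGal
Simple Bouguer anomaly = 93.552 − (188.83) = -95.278 mGal
Complete Bouguer anomaly = -95.278 + 1.48 = -93.798 mGal

-93.8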